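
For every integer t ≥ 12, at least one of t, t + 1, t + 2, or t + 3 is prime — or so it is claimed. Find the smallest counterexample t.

Check each integer t ≥ 12 in order until t, t + 1, t + 2, t + 3 are all composite.
For t = 12, 13, 14, 15, …, 21, 22, 23 the conclusion holds.
t = 24: 24 = 2 × 12; 25 = 5 × 5; 26 = 2 × 13; 27 = 3 × 9 — all composite.

t = 24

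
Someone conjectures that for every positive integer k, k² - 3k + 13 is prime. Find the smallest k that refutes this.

k = 12

Check each positive integer k in order until k² - 3k + 13 is not prime.
For k = 1, 2, 3, 4, …, 9, 10, 11 the conclusion holds.
k = 12: k² - 3k + 13 = 121 = 11 × 11, composite.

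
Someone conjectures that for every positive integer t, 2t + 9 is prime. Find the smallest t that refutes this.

A counterexample is any positive integer t such that 2t + 9 is not prime; we check each in order.
t = 1: 2t + 9 = 11, prime.
t = 2: 2t + 9 = 13, prime.
t = 3: 2t + 9 = 15 = 3 × 5, composite.

t = 3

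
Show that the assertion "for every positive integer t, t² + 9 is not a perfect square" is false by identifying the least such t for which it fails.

t = 4

Check each positive integer t in order until t² + 9 is a perfect square.
For t = 1, 2, 3 the conclusion holds.
t = 4: 4² + 9 = 25 = 5², a perfect square.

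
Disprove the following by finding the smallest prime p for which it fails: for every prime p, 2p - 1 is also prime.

For p = 2, 3 the conclusion holds.
p = 5: 2p - 1 = 9 = 3 × 3, not prime.

p = 5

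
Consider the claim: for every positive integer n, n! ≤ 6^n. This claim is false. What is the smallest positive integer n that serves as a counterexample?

For n = 1, 2, 3, 4, …, 11, 12, 13 the conclusion holds.
n = 14: n! = 87178291200 and 6^n = 78364164096, so 87178291200 > 78364164096.
So n = 14 is the smallest counterexample.

n = 14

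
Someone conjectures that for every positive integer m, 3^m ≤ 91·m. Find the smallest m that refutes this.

m = 6

Check each positive integer m in order until 3^m > 91·m.
For m = 1, 2, 3, 4, 5 the conclusion holds.
m = 6: 3^m = 729 and 91·m = 546, so 729 > 546.
Thus m = 6 disproves the claim, and no smaller m works.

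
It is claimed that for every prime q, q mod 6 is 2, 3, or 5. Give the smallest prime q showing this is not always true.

We need the least prime q for which the claim fails.
q = 2: 2 mod 6 = 2.
q = 3: 3 mod 6 = 3.
q = 5: 5 mod 6 = 5.
q = 7: 7 mod 6 = 1 — not in {2, 3, 5}.

q = 7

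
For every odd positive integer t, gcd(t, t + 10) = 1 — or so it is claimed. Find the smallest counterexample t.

t = 5

t = 1: gcd(1, 11) = 1.
t = 3: gcd(3, 13) = 1.
t = 5: gcd(5, 15) = 5.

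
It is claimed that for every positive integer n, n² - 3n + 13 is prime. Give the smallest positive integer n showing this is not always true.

We need the least positive integer n for which n² - 3n + 13 is not prime.
For n = 1, 2, 3, 4, …, 9, 10, 11 the conclusion holds.
n = 12: n² - 3n + 13 = 121 = 11 × 11, composite.
Thus n = 12 disproves the claim, and no smaller n works.

n = 12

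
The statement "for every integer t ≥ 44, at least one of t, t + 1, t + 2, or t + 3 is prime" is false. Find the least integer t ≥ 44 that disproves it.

The first 4 eligible values, up to t = 47, all satisfy the conclusion.
t = 48: 48 = 2 × 24; 49 = 7 × 7; 50 = 2 × 25; 51 = 3 × 17 — all composite.
Thus t = 48 disproves the claim, and no smaller t works.

t = 48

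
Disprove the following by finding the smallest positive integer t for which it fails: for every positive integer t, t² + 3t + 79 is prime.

t = 1: t² + 3t + 79 = 83, prime.
t = 2: t² + 3t + 79 = 89, prime.
t = 3: t² + 3t + 79 = 97, prime.
t = 4: t² + 3t + 79 = 107, prime.
t = 5: t² + 3t + 79 = 119 = 7 × 17, composite.
So t = 5 is the smallest counterexample.

t = 5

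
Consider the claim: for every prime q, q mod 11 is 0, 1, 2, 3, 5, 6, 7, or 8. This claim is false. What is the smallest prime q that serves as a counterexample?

q = 31

We need the least prime q for which the claim fails.
The first 10 eligible values, up to q = 29, all satisfy the conclusion.
q = 31: 31 mod 11 = 9 — not in {0, 1, 2, 3, 5, 6, 7, 8}.
Thus q = 31 disproves the claim, and no smaller q works.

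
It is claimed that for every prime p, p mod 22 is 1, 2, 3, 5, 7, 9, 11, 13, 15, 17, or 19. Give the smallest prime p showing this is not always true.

p = 43

A counterexample is any prime p such that the claim fails; we check each in order.
For p = 2, 3, 5, 7, …, 31, 37, 41 the conclusion holds.
p = 43: 43 mod 22 = 21 — not in {1, 2, 3, 5, 7, 9, 11, 13, 15, 17, 19}.
So p = 43 is the smallest counterexample.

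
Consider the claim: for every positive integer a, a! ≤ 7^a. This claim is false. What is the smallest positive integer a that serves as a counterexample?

a = 17

The first 16 eligible values, up to a = 16, all satisfy the conclusion.
a = 17: a! = 355687428096000 and 7^a = 232630513987207, so 355687428096000 > 232630513987207.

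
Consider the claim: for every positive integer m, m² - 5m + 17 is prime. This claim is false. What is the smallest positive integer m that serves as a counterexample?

A counterexample is any positive integer m such that m² - 5m + 17 is not prime; we check each in order.
The first 12 eligible values, up to m = 12, all satisfy the conclusion.
m = 13: m² - 5m + 17 = 121 = 11 × 11, composite.

m = 13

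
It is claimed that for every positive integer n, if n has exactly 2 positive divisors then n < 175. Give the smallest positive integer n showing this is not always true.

n = 179

We need the least positive integer n for which n has exactly 2 positive divisors but the claim fails.
The first 40 eligible values, up to n = 173, all satisfy the conclusion.
n = 179: τ(179) = 2; 179 ≥ 175.
Hence n = 179 is a counterexample.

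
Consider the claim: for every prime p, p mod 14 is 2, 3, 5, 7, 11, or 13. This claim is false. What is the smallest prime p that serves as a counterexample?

A counterexample is any prime p such that the claim fails; we check each in order.
For p = 2, 3, 5, 7, 11, 13, 17, 19 the conclusion holds.
p = 23: 23 mod 14 = 9 — not in {2, 3, 5, 7, 11, 13}.

p = 23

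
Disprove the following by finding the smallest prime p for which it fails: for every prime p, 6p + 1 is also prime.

p = 19

Check each prime p in order until 6p + 1 is not prime.
The first 7 eligible values, up to p = 17, all satisfy the conclusion.
p = 19: 6p + 1 = 115 = 5 × 23, not prime.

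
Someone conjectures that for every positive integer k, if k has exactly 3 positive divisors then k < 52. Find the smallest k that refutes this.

Check each positive integer k in order until k has exactly 3 positive divisors but the claim fails.
k = 4: τ(4) = 3; 4 < 52.
k = 9: τ(9) = 3; 9 < 52.
k = 25: τ(25) = 3; 25 < 52.
k = 49: τ(49) = 3; 49 < 52.
k = 121: τ(121) = 3; 121 ≥ 52.
Thus k = 121 disproves the claim, and no smaller k works.

k = 121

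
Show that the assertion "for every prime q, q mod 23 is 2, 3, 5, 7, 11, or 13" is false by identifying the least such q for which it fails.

We need the least prime q for which the claim fails.
For q = 2, 3, 5, 7, 11, 13 the conclusion holds.
q = 17: 17 mod 23 = 17 — not in {2, 3, 5, 7, 11, 13}.

q = 17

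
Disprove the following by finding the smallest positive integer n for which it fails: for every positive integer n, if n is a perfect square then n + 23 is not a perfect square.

n = 121

Check each positive integer n in order until n is a perfect square but n + 23 is a perfect square.
For n = 1, 4, 9, 16, 25, 36, 49, 64, 81, 100 the conclusion holds.
n = 121: 121 = 11² and 121 + 23 = 144 = 12².
So n = 121 is the smallest counterexample.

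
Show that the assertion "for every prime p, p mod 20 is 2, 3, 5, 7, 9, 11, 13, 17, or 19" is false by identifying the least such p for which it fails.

For p = 2, 3, 5, 7, …, 29, 31, 37 the conclusion holds.
p = 41: 41 mod 20 = 1 — not in {2, 3, 5, 7, 9, 11, 13, 17, 19}.
Thus p = 41 disproves the claim, and no smaller p works.

p = 41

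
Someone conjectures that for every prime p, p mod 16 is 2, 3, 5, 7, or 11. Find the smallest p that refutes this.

p = 13

We need the least prime p for which the claim fails.
For p = 2, 3, 5, 7, 11 the conclusion holds.
p = 13: 13 mod 16 = 13 — not in {2, 3, 5, 7, 11}.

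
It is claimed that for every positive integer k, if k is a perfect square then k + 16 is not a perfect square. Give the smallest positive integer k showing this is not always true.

k = 9

Check each positive integer k in order until k is a perfect square but k + 16 is a perfect square.
For k = 1, 4 the conclusion holds.
k = 9: 9 = 3² and 9 + 16 = 25 = 5².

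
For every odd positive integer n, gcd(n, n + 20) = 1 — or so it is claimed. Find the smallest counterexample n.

We need the least odd positive integer n for which gcd(n, n + 20) > 1.
n = 1: gcd(1, 21) = 1.
n = 3: gcd(3, 23) = 1.
n = 5: gcd(5, 25) = 5.

n = 5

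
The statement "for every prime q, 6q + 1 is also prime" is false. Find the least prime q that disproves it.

q = 19

The first 7 eligible values, up to q = 17, all satisfy the conclusion.
q = 19: 6q + 1 = 115 = 5 × 23, not prime.
So q = 19 is the smallest counterexample.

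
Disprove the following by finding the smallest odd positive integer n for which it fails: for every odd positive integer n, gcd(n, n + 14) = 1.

For n = 1, 3, 5 the conclusion holds.
n = 7: gcd(7, 21) = 7.

n = 7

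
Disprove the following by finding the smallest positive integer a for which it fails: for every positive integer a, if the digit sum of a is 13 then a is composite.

a = 67

We need the least positive integer a for which the digit sum of a is 13 but a is prime.
For a = 49, 58 the conclusion holds.
a = 67: digit sum 13; 67 is prime, not composite.
So a = 67 is the smallest counterexample.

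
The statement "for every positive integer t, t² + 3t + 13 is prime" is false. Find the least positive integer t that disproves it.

t = 9

Check each positive integer t in order until t² + 3t + 13 is not prime.
t = 1: t² + 3t + 13 = 17, prime.
t = 2: t² + 3t + 13 = 23, prime.
t = 3: t² + 3t + 13 = 31, prime.
t = 4: t² + 3t + 13 = 41, prime.
t = 5: t² + 3t + 13 = 53, prime.
t = 6: t² + 3t + 13 = 67, prime.
t = 7: t² + 3t + 13 = 83, prime.
t = 8: t² + 3t + 13 = 101, prime.
t = 9: t² + 3t + 13 = 121 = 11 × 11, composite.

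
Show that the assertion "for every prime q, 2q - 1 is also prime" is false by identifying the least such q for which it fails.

Check each prime q in order until 2q - 1 is not prime.
q = 2: 2q - 1 = 3, prime.
q = 3: 2q - 1 = 5, prime.
q = 5: 2q - 1 = 9 = 3 × 3, not prime.

q = 5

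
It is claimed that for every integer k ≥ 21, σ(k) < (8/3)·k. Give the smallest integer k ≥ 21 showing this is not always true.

k = 60

We need the least integer k ≥ 21 for which the claim fails.
For k = 21, 22, 23, 24, …, 57, 58, 59 the conclusion holds.
k = 60: σ(60) = 168; 168 ≥ 160.
So k = 60 is the smallest counterexample.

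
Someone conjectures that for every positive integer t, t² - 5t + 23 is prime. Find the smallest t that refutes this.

We need the least positive integer t for which t² - 5t + 23 is not prime.
The first 18 eligible values, up to t = 18, all satisfy the conclusion.
t = 19: t² - 5t + 23 = 289 = 17 × 17, composite.

t = 19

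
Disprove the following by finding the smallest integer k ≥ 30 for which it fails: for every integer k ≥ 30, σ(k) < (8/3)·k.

k = 60

For k = 30, 31, 32, 33, …, 57, 58, 59 the conclusion holds.
k = 60: σ(60) = 168; 168 ≥ 160.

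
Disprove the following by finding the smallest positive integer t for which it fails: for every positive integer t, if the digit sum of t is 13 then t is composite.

t = 67

A counterexample is any positive integer t such that the digit sum of t is 13 but t is prime; we check each in order.
For t = 49, 58 the conclusion holds.
t = 67: digit sum 13; 67 is prime, not composite.
Thus t = 67 disproves the claim, and no smaller t works.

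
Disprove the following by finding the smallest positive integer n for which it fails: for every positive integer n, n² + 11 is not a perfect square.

A counterexample is any positive integer n such that n² + 11 is a perfect square; we check each in order.
n = 1: 1² + 11 = 12, not a perfect square.
n = 2: 2² + 11 = 15, not a perfect square.
n = 3: 3² + 11 = 20, not a perfect square.
n = 4: 4² + 11 = 27, not a perfect square.
n = 5: 5² + 11 = 36 = 6², a perfect square.
Hence n = 5 is a counterexample.

n = 5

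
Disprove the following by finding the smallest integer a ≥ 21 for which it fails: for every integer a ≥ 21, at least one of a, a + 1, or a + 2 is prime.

a = 21: 23 is prime.
a = 22: 23 is prime.
a = 23: 23 is prime.
a = 24: 24 = 2 × 12; 25 = 5 × 5; 26 = 2 × 13 — all composite.
Hence a = 24 is a counterexample.

a = 24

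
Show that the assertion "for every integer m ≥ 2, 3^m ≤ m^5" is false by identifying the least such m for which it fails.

We need the least integer m ≥ 2 for which 3^m > m^5.
For m = 2, 3, 4, 5, 6, 7, 8, 9, 10 the conclusion holds.
m = 11: 3^m = 177147 and m^5 = 161051, so 177147 > 161051.

m = 11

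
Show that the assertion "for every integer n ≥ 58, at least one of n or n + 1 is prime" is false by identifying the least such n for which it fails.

We need the least integer n ≥ 58 for which n, n + 1 are both composite.
For n = 58, 59, 60, 61 the conclusion holds.
n = 62: 62 = 2 × 31; 63 = 3 × 21 — both composite.

n = 62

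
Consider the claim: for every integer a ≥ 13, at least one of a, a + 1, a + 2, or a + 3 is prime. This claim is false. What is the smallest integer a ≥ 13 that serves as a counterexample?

For a = 13, 14, 15, 16, …, 21, 22, 23 the conclusion holds.
a = 24: 24 = 2 × 12; 25 = 5 × 5; 26 = 2 × 13; 27 = 3 × 9 — all composite.
Thus a = 24 disproves the claim, and no smaller a works.

a = 24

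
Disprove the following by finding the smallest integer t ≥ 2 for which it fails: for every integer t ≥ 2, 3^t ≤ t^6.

Check each integer t ≥ 2 in order until 3^t > t^6.
For t = 2, 3, 4, 5, …, 12, 13, 14 the conclusion holds.
t = 15: 3^t = 14348907 and t^6 = 11390625, so 14348907 > 11390625.

t = 15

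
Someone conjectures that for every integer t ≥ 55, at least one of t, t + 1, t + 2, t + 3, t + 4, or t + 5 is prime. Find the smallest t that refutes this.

We need the least integer t ≥ 55 for which t, t + 1, t + 2, t + 3, t + 4, t + 5 are all composite.
The first 35 eligible values, up to t = 89, all satisfy the conclusion.
t = 90: 90 = 2 × 45; 91 = 7 × 13; 92 = 2 × 46; 93 = 3 × 31; 94 = 2 × 47; 95 = 5 × 19 — all composite.

t = 90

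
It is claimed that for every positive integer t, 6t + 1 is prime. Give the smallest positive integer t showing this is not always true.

t = 4

We need the least positive integer t for which 6t + 1 is not prime.
For t = 1, 2, 3 the conclusion holds.
t = 4: 6t + 1 = 25 = 5 × 5, composite.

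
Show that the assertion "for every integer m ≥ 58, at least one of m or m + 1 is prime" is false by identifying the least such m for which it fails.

Check each integer m ≥ 58 in order until m, m + 1 are both composite.
m = 58: 59 is prime.
m = 59: 59 is prime.
m = 60: 61 is prime.
m = 61: 61 is prime.
m = 62: 62 = 2 × 31; 63 = 3 × 21 — both composite.

m = 62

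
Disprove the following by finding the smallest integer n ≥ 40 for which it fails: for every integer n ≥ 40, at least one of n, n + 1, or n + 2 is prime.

n = 44

Check each integer n ≥ 40 in order until n, n + 1, n + 2 are all composite.
For n = 40, 41, 42, 43 the conclusion holds.
n = 44: 44 = 2 × 22; 45 = 3 × 15; 46 = 2 × 23 — all composite.
Thus n = 44 disproves the claim, and no smaller n works.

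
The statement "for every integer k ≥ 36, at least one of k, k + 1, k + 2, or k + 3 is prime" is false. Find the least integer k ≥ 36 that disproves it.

k = 48

We need the least integer k ≥ 36 for which k, k + 1, k + 2, k + 3 are all composite.
For k = 36, 37, 38, 39, …, 45, 46, 47 the conclusion holds.
k = 48: 48 = 2 × 24; 49 = 7 × 7; 50 = 2 × 25; 51 = 3 × 17 — all composite.
So k = 48 is the smallest counterexample.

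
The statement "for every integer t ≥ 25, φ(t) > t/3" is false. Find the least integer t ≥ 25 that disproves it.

t = 30

The first 5 eligible values, up to t = 29, all satisfy the conclusion.
t = 30: φ(30) = 8 and 30/3 = 10, so φ(30) ≤ 30/3.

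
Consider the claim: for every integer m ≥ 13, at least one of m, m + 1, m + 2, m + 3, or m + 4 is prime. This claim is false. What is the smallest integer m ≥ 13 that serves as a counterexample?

We need the least integer m ≥ 13 for which m, m + 1, m + 2, m + 3, m + 4 are all composite.
For m = 13, 14, 15, 16, …, 21, 22, 23 the conclusion holds.
m = 24: 24 = 2 × 12; 25 = 5 × 5; 26 = 2 × 13; 27 = 3 × 9; 28 = 2 × 14 — all composite.
So m = 24 is the smallest counterexample.

m = 24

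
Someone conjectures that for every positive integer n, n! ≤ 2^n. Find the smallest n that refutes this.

For n = 1, 2, 3 the conclusion holds.
n = 4: n! = 24 and 2^n = 16, so 24 > 16.

n = 4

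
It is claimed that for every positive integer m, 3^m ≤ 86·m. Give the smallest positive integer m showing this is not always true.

m = 6

The first 5 eligible values, up to m = 5, all satisfy the conclusion.
m = 6: 3^m = 729 and 86·m = 516, so 729 > 516.
Hence m = 6 is a counterexample.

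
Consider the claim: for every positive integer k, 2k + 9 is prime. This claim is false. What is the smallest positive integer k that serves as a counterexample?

k = 3

A counterexample is any positive integer k such that 2k + 9 is not prime; we check each in order.
k = 1: 2k + 9 = 11, prime.
k = 2: 2k + 9 = 13, prime.
k = 3: 2k + 9 = 15 = 3 × 5, composite.
So k = 3 is the smallest counterexample.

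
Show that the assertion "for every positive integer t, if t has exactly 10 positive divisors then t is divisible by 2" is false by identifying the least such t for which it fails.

t = 405

The first 9 eligible values, up to t = 368, all satisfy the conclusion.
t = 405: τ(405) = 10; 405 mod 2 = 1.
So t = 405 is the smallest counterexample.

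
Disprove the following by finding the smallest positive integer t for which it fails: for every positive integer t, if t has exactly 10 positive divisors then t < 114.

t = 162

We need the least positive integer t for which t has exactly 10 positive divisors but the claim fails.
For t = 48, 80, 112 the conclusion holds.
t = 162: τ(162) = 10; 162 ≥ 114.
Hence t = 162 is a counterexample.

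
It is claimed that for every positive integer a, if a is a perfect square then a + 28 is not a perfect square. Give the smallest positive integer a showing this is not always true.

a = 36

a = 1: 1 + 28 = 29, not a perfect square.
a = 4: 4 + 28 = 32, not a perfect square.
a = 9: 9 + 28 = 37, not a perfect square.
a = 16: 16 + 28 = 44, not a perfect square.
a = 25: 25 + 28 = 53, not a perfect square.
a = 36: 36 = 6² and 36 + 28 = 64 = 8².
So a = 36 is the smallest counterexample.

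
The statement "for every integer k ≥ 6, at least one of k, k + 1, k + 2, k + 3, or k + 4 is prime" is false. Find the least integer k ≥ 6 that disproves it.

We need the least integer k ≥ 6 for which k, k + 1, k + 2, k + 3, k + 4 are all composite.
The first 18 eligible values, up to k = 23, all satisfy the conclusion.
k = 24: 24 = 2 × 12; 25 = 5 × 5; 26 = 2 × 13; 27 = 3 × 9; 28 = 2 × 14 — all composite.
So k = 24 is the smallest counterexample.

k = 24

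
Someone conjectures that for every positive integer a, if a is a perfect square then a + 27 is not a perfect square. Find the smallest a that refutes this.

A counterexample is any positive integer a such that a is a perfect square but a + 27 is a perfect square; we check each in order.
For a = 1, 4 the conclusion holds.
a = 9: 9 = 3² and 9 + 27 = 36 = 6².
Thus a = 9 disproves the claim, and no smaller a works.

a = 9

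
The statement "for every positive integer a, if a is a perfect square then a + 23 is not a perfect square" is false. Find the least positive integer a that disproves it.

We need the least positive integer a for which a is a perfect square but a + 23 is a perfect square.
For a = 1, 4, 9, 16, 25, 36, 49, 64, 81, 100 the conclusion holds.
a = 121: 121 = 11² and 121 + 23 = 144 = 12².

a = 121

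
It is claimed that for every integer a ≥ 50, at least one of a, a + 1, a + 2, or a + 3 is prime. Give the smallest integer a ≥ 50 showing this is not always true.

Check each integer a ≥ 50 in order until a, a + 1, a + 2, a + 3 are all composite.
The first 4 eligible values, up to a = 53, all satisfy the conclusion.
a = 54: 54 = 2 × 27; 55 = 5 × 11; 56 = 2 × 28; 57 = 3 × 19 — all composite.

a = 54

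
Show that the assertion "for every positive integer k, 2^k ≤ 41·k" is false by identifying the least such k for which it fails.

k = 9

k = 1: 2^k = 2 and 41·k = 41, so 2 ≤ 41.
k = 2: 2^k = 4 and 41·k = 82, so 4 ≤ 82.
k = 3: 2^k = 8 and 41·k = 123, so 8 ≤ 123.
k = 4: 2^k = 16 and 41·k = 164, so 16 ≤ 164.
k = 5: 2^k = 32 and 41·k = 205, so 32 ≤ 205.
k = 6: 2^k = 64 and 41·k = 246, so 64 ≤ 246.
k = 7: 2^k = 128 and 41·k = 287, so 128 ≤ 287.
k = 8: 2^k = 256 and 41·k = 328, so 256 ≤ 328.
k = 9: 2^k = 512 and 41·k = 369, so 512 > 369.
Hence k = 9 is a counterexample.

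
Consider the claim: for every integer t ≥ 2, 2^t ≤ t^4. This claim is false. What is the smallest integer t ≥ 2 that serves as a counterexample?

The first 15 eligible values, up to t = 16, all satisfy the conclusion.
t = 17: 2^t = 131072 and t^4 = 83521, so 131072 > 83521.

t = 17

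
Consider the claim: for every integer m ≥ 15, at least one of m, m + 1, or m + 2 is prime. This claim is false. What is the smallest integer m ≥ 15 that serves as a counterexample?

Check each integer m ≥ 15 in order until m, m + 1, m + 2 are all composite.
For m = 15, 16, 17, 18, 19 the conclusion holds.
m = 20: 20 = 2 × 10; 21 = 3 × 7; 22 = 2 × 11 — all composite.

m = 20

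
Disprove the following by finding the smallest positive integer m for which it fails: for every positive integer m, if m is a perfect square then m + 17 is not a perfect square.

A counterexample is any positive integer m such that m is a perfect square but m + 17 is a perfect square; we check each in order.
The first 7 eligible values, up to m = 49, all satisfy the conclusion.
m = 64: 64 = 8² and 64 + 17 = 81 = 9².
Thus m = 64 disproves the claim, and no smaller m works.

m = 64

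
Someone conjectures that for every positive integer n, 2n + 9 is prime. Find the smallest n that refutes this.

A counterexample is any positive integer n such that 2n + 9 is not prime; we check each in order.
n = 1: 2n + 9 = 11, prime.
n = 2: 2n + 9 = 13, prime.
n = 3: 2n + 9 = 15 = 3 × 5, composite.

n = 3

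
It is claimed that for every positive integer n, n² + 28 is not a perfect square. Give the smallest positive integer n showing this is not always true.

n = 6

A counterexample is any positive integer n such that n² + 28 is a perfect square; we check each in order.
For n = 1, 2, 3, 4, 5 the conclusion holds.
n = 6: 6² + 28 = 64 = 8², a perfect square.
Thus n = 6 disproves the claim, and no smaller n works.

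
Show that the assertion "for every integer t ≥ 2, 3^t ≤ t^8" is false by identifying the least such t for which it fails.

The first 21 eligible values, up to t = 22, all satisfy the conclusion.
t = 23: 3^t = 94143178827 and t^8 = 78310985281, so 94143178827 > 78310985281.

t = 23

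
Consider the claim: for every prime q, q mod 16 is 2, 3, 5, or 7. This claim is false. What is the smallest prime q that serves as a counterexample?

Check each prime q in order until the claim fails.
q = 2: 2 mod 16 = 2.
q = 3: 3 mod 16 = 3.
q = 5: 5 mod 16 = 5.
q = 7: 7 mod 16 = 7.
q = 11: 11 mod 16 = 11 — not in {2, 3, 5, 7}.
So q = 11 is the smallest counterexample.

q = 11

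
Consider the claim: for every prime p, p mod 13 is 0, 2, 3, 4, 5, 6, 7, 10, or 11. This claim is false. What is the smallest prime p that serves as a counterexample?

Check each prime p in order until the claim fails.
For p = 2, 3, 5, 7, …, 37, 41, 43 the conclusion holds.
p = 47: 47 mod 13 = 8 — not in {0, 2, 3, 4, 5, 6, 7, 10, 11}.
Hence p = 47 is a counterexample.

p = 47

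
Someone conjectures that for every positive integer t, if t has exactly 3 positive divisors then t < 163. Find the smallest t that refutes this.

t = 169

We need the least positive integer t for which t has exactly 3 positive divisors but the claim fails.
For t = 4, 9, 25, 49, 121 the conclusion holds.
t = 169: τ(169) = 3; 169 ≥ 163.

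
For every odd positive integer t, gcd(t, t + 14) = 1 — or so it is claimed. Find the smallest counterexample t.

t = 7

For t = 1, 3, 5 the conclusion holds.
t = 7: gcd(7, 21) = 7.
So t = 7 is the smallest counterexample.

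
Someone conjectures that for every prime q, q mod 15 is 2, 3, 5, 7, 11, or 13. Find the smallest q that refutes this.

q = 2: 2 mod 15 = 2.
q = 3: 3 mod 15 = 3.
q = 5: 5 mod 15 = 5.
q = 7: 7 mod 15 = 7.
q = 11: 11 mod 15 = 11.
q = 13: 13 mod 15 = 13.
q = 17: 17 mod 15 = 2.
q = 19: 19 mod 15 = 4 — not in {2, 3, 5, 7, 11, 13}.
So q = 19 is the smallest counterexample.

q = 19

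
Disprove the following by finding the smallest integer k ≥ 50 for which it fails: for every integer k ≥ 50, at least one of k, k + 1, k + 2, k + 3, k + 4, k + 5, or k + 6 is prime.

k = 90

Check each integer k ≥ 50 in order until k, k + 1, k + 2, k + 3, k + 4, k + 5, k + 6 are all composite.
For k = 50, 51, 52, 53, …, 87, 88, 89 the conclusion holds.
k = 90: 90 = 2 × 45; 91 = 7 × 13; 92 = 2 × 46; 93 = 3 × 31; 94 = 2 × 47; 95 = 5 × 19; 96 = 2 × 48 — all composite.
Thus k = 90 disproves the claim, and no smaller k works.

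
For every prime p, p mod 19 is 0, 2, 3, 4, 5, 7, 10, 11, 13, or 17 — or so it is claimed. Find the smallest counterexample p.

We need the least prime p for which the claim fails.
For p = 2, 3, 5, 7, 11, 13, 17, 19, 23, 29 the conclusion holds.
p = 31: 31 mod 19 = 12 — not in {0, 2, 3, 4, 5, 7, 10, 11, 13, 17}.

p = 31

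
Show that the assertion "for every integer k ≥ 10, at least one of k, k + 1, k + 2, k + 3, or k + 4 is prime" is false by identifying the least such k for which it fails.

For k = 10, 11, 12, 13, …, 21, 22, 23 the conclusion holds.
k = 24: 24 = 2 × 12; 25 = 5 × 5; 26 = 2 × 13; 27 = 3 × 9; 28 = 2 × 14 — all composite.
Thus k = 24 disproves the claim, and no smaller k works.

k = 24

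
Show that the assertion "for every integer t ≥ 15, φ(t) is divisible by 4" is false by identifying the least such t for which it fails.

A counterexample is any integer t ≥ 15 such that φ(t) is not divisible by 4; we check each in order.
t = 15: φ(15) = 8; 8 mod 4 = 0.
t = 16: φ(16) = 8; 8 mod 4 = 0.
t = 17: φ(17) = 16; 16 mod 4 = 0.
t = 18: φ(18) = 6; 6 mod 4 = 2.
So t = 18 is the smallest counterexample.

t = 18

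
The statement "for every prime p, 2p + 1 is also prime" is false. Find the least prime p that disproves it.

p = 7

A counterexample is any prime p such that 2p + 1 is not prime; we check each in order.
For p = 2, 3, 5 the conclusion holds.
p = 7: 2p + 1 = 15 = 3 × 5, not prime.
Thus p = 7 disproves the claim, and no smaller p works.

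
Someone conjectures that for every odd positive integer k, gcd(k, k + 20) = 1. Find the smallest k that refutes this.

k = 5

A counterexample is any odd positive integer k such that gcd(k, k + 20) > 1; we check each in order.
k = 1: gcd(1, 21) = 1.
k = 3: gcd(3, 23) = 1.
k = 5: gcd(5, 25) = 5.
Hence k = 5 is a counterexample.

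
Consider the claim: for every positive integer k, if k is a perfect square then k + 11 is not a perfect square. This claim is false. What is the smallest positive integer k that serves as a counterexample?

k = 25

A counterexample is any positive integer k such that k is a perfect square but k + 11 is a perfect square; we check each in order.
For k = 1, 4, 9, 16 the conclusion holds.
k = 25: 25 = 5² and 25 + 11 = 36 = 6².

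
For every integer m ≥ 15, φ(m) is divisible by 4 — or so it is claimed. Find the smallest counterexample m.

m = 18

We need the least integer m ≥ 15 for which φ(m) is not divisible by 4.
m = 15: φ(15) = 8; 8 mod 4 = 0.
m = 16: φ(16) = 8; 8 mod 4 = 0.
m = 17: φ(17) = 16; 16 mod 4 = 0.
m = 18: φ(18) = 6; 6 mod 4 = 2.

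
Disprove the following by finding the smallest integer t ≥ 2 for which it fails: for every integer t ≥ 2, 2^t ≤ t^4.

t = 17

A counterexample is any integer t ≥ 2 such that 2^t > t^4; we check each in order.
The first 15 eligible values, up to t = 16, all satisfy the conclusion.
t = 17: 2^t = 131072 and t^4 = 83521, so 131072 > 83521.
Thus t = 17 disproves the claim, and no smaller t works.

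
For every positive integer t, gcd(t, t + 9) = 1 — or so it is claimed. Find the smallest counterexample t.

t = 3

Check each positive integer t in order until gcd(t, t + 9) > 1.
t = 1: gcd(1, 10) = 1.
t = 2: gcd(2, 11) = 1.
t = 3: gcd(3, 12) = 3.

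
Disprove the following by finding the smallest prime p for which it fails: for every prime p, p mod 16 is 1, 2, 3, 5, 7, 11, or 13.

p = 31

Check each prime p in order until the claim fails.
The first 10 eligible values, up to p = 29, all satisfy the conclusion.
p = 31: 31 mod 16 = 15 — not in {1, 2, 3, 5, 7, 11, 13}.
Hence p = 31 is a counterexample.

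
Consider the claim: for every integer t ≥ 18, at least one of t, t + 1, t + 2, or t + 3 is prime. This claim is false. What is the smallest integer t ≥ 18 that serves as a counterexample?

t = 24

A counterexample is any integer t ≥ 18 such that t, t + 1, t + 2, t + 3 are all composite; we check each in order.
For t = 18, 19, 20, 21, 22, 23 the conclusion holds.
t = 24: 24 = 2 × 12; 25 = 5 × 5; 26 = 2 × 13; 27 = 3 × 9 — all composite.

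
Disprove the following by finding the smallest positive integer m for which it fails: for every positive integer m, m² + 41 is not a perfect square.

m = 20

A counterexample is any positive integer m such that m² + 41 is a perfect square; we check each in order.
The first 19 eligible values, up to m = 19, all satisfy the conclusion.
m = 20: 20² + 41 = 441 = 21², a perfect square.
So m = 20 is the smallest counterexample.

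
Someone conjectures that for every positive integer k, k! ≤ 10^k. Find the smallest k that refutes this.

k = 25

A counterexample is any positive integer k such that k! > 10^k; we check each in order.
The first 24 eligible values, up to k = 24, all satisfy the conclusion.
k = 25: k! = 15511210043330985984000000 and 10^k = 10000000000000000000000000, so 15511210043330985984000000 > 10000000000000000000000000.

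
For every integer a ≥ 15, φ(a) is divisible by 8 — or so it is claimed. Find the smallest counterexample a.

Check each integer a ≥ 15 in order until φ(a) is not divisible by 8.
For a = 15, 16, 17 the conclusion holds.
a = 18: φ(18) = 6; 6 mod 8 = 6.
Hence a = 18 is a counterexample.

a = 18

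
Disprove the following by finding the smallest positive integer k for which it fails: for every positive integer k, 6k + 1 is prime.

k = 4

We need the least positive integer k for which 6k + 1 is not prime.
k = 1: 6k + 1 = 7, prime.
k = 2: 6k + 1 = 13, prime.
k = 3: 6k + 1 = 19, prime.
k = 4: 6k + 1 = 25 = 5 × 5, composite.
So k = 4 is the smallest counterexample.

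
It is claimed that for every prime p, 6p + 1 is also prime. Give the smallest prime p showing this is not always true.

p = 19

For p = 2, 3, 5, 7, 11, 13, 17 the conclusion holds.
p = 19: 6p + 1 = 115 = 5 × 23, not prime.
So p = 19 is the smallest counterexample.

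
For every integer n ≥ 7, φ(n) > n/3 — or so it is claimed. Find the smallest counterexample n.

n = 12

A counterexample is any integer n ≥ 7 such that the claim fails; we check each in order.
n = 7: φ(7) = 6 and 7/3 = 7/3, so φ(7) > 7/3.
n = 8: φ(8) = 4 and 8/3 = 8/3, so φ(8) > 8/3.
n = 9: φ(9) = 6 and 9/3 = 3, so φ(9) > 9/3.
n = 10: φ(10) = 4 and 10/3 = 10/3, so φ(10) > 10/3.
n = 11: φ(11) = 10 and 11/3 = 11/3, so φ(11) > 11/3.
n = 12: φ(12) = 4 and 12/3 = 4, so φ(12) ≤ 12/3.
Thus n = 12 disproves the claim, and no smaller n works.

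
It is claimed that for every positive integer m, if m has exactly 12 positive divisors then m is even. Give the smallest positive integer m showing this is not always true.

For m = 60, 72, 84, 90, …, 294, 306, 308 the conclusion holds.
m = 315: divisors of 315: 12 divisors; 315 is odd.

m = 315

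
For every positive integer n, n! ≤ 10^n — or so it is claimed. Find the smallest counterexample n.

n = 25

Check each positive integer n in order until n! > 10^n.
For n = 1, 2, 3, 4, …, 22, 23, 24 the conclusion holds.
n = 25: n! = 15511210043330985984000000 and 10^n = 10000000000000000000000000, so 15511210043330985984000000 > 10000000000000000000000000.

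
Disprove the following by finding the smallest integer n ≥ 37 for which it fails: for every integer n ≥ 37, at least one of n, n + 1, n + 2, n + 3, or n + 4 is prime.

n = 48

We need the least integer n ≥ 37 for which n, n + 1, n + 2, n + 3, n + 4 are all composite.
The first 11 eligible values, up to n = 47, all satisfy the conclusion.
n = 48: 48 = 2 × 24; 49 = 7 × 7; 50 = 2 × 25; 51 = 3 × 17; 52 = 2 × 26 — all composite.
Hence n = 48 is a counterexample.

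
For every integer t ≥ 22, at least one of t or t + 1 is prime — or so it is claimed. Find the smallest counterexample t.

t = 22: 23 is prime.
t = 23: 23 is prime.
t = 24: 24 = 2 × 12; 25 = 5 × 5 — both composite.

t = 24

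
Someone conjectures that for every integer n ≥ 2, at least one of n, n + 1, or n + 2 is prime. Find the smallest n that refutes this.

n = 8

A counterexample is any integer n ≥ 2 such that n, n + 1, n + 2 are all composite; we check each in order.
For n = 2, 3, 4, 5, 6, 7 the conclusion holds.
n = 8: 8 = 2 × 4; 9 = 3 × 3; 10 = 2 × 5 — all composite.
So n = 8 is the smallest counterexample.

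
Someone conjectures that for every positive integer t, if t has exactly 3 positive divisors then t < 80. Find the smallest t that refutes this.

For t = 4, 9, 25, 49 the conclusion holds.
t = 121: τ(121) = 3; 121 ≥ 80.
So t = 121 is the smallest counterexample.

t = 121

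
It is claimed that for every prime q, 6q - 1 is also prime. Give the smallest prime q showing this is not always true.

Check each prime q in order until 6q - 1 is not prime.
For q = 2, 3, 5, 7 the conclusion holds.
q = 11: 6q - 1 = 65 = 5 × 13, not prime.

q = 11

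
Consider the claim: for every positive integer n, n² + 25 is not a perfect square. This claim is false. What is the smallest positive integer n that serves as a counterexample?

n = 12

For n = 1, 2, 3, 4, …, 9, 10, 11 the conclusion holds.
n = 12: 12² + 25 = 169 = 13², a perfect square.
So n = 12 is the smallest counterexample.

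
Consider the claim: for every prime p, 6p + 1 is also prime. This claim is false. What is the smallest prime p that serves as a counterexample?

p = 19

A counterexample is any prime p such that 6p + 1 is not prime; we check each in order.
p = 2: 6p + 1 = 13, prime.
p = 3: 6p + 1 = 19, prime.
p = 5: 6p + 1 = 31, prime.
p = 7: 6p + 1 = 43, prime.
p = 11: 6p + 1 = 67, prime.
p = 13: 6p + 1 = 79, prime.
p = 17: 6p + 1 = 103, prime.
p = 19: 6p + 1 = 115 = 5 × 23, not prime.
So p = 19 is the smallest counterexample.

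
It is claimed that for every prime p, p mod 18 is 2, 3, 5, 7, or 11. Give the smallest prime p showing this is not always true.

p = 13

We need the least prime p for which the claim fails.
p = 2: 2 mod 18 = 2.
p = 3: 3 mod 18 = 3.
p = 5: 5 mod 18 = 5.
p = 7: 7 mod 18 = 7.
p = 11: 11 mod 18 = 11.
p = 13: 13 mod 18 = 13 — not in {2, 3, 5, 7, 11}.
Hence p = 13 is a counterexample.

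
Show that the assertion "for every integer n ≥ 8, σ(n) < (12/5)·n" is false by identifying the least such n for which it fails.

For n = 8, 9, 10, 11, …, 21, 22, 23 the conclusion holds.
n = 24: σ(24) = 60; 60 ≥ 288/5.
So n = 24 is the smallest counterexample.

n = 24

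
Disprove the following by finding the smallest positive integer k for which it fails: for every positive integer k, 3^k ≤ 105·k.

We need the least positive integer k for which 3^k > 105·k.
The first 5 eligible values, up to k = 5, all satisfy the conclusion.
k = 6: 3^k = 729 and 105·k = 630, so 729 > 630.
Hence k = 6 is a counterexample.

k = 6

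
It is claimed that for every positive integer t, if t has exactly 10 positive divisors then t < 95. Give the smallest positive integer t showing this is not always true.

We need the least positive integer t for which t has exactly 10 positive divisors but the claim fails.
For t = 48, 80 the conclusion holds.
t = 112: τ(112) = 10; 112 ≥ 95.

t = 112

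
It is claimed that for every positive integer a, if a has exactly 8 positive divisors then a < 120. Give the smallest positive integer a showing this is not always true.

a = 128

For a = 24, 30, 40, 42, …, 105, 110, 114 the conclusion holds.
a = 128: τ(128) = 8; 128 ≥ 120.
So a = 128 is the smallest counterexample.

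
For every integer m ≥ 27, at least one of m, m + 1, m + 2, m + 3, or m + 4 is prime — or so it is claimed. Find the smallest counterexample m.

Check each integer m ≥ 27 in order until m, m + 1, m + 2, m + 3, m + 4 are all composite.
For m = 27, 28, 29, 30, 31 the conclusion holds.
m = 32: 32 = 2 × 16; 33 = 3 × 11; 34 = 2 × 17; 35 = 5 × 7; 36 = 2 × 18 — all composite.

m = 32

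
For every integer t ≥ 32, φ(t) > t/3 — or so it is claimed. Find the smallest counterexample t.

t = 36

The first 4 eligible values, up to t = 35, all satisfy the conclusion.
t = 36: φ(36) = 12 and 36/3 = 12, so φ(36) ≤ 36/3.
Hence t = 36 is a counterexample.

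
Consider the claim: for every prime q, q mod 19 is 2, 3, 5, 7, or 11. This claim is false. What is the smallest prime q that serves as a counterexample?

q = 13

q = 2: 2 mod 19 = 2.
q = 3: 3 mod 19 = 3.
q = 5: 5 mod 19 = 5.
q = 7: 7 mod 19 = 7.
q = 11: 11 mod 19 = 11.
q = 13: 13 mod 19 = 13 — not in {2, 3, 5, 7, 11}.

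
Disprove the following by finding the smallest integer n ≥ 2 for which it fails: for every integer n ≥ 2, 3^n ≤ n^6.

Check each integer n ≥ 2 in order until 3^n > n^6.
The first 13 eligible values, up to n = 14, all satisfy the conclusion.
n = 15: 3^n = 14348907 and n^6 = 11390625, so 14348907 > 11390625.

n = 15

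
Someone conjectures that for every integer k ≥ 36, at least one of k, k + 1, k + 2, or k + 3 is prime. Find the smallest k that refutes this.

k = 48

We need the least integer k ≥ 36 for which k, k + 1, k + 2, k + 3 are all composite.
For k = 36, 37, 38, 39, …, 45, 46, 47 the conclusion holds.
k = 48: 48 = 2 × 24; 49 = 7 × 7; 50 = 2 × 25; 51 = 3 × 17 — all composite.
Hence k = 48 is a counterexample.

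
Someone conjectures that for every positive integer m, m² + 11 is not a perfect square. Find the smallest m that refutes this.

For m = 1, 2, 3, 4 the conclusion holds.
m = 5: 5² + 11 = 36 = 6², a perfect square.
So m = 5 is the smallest counterexample.

m = 5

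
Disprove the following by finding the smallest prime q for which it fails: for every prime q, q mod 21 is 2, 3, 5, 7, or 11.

The first 5 eligible values, up to q = 11, all satisfy the conclusion.
q = 13: 13 mod 21 = 13 — not in {2, 3, 5, 7, 11}.

q = 13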